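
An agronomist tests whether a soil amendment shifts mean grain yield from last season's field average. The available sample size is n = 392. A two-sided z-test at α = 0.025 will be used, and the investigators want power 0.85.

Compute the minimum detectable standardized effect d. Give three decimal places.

d ≈ 0.166

Need Φ(δ − 2.241) = 0.85, so δ = 2.241 + 1.036 = 3.278.
(The second rejection-region term Φ(−δ − z_{α/2}) is negligible and dropped.)
δ = d·√n ⇒ d = δ/√n = 3.278/√392 = 0.1656.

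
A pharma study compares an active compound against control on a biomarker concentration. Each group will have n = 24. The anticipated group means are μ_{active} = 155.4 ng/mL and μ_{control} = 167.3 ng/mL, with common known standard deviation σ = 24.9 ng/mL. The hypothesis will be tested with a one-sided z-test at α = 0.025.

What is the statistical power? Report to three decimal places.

Power ≈ 0.380

Standardized effect: d = |μ_{active} − μ_{control}| / σ = |155.4 − 167.3| / 24.9 = 0.4779
Noncentrality parameter: δ = d·√(n/2) = 0.4779 × √(24/2) = 1.6555
Critical value for a one-sided test at α = 0.025: z_α = 1.960.
Power = Φ(δ − 1.960) = Φ(-0.304) = 0.3804.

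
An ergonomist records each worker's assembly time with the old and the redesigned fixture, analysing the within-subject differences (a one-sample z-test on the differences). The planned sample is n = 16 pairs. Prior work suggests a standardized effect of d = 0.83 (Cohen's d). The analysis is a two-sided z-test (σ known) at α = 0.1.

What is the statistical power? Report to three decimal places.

Noncentrality parameter: δ = d·√n = 0.83 × √16 = 3.3200
Two-sided α = 0.1 → critical value z_{0.05} = 1.645.
Power = Φ(δ − 1.645) + Φ(−δ − 1.645) = Φ(1.675) + Φ(-4.965) = 0.9530 + 0.0000 = 0.9530.

Power ≈ 0.953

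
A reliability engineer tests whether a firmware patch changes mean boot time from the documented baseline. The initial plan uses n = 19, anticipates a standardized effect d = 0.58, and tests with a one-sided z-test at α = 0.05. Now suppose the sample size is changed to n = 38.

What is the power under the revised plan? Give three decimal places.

With n = 38: δ = d·√n = 0.58 × √38 = 3.5754. Critical value z_{0.05} = 1.645.
Revised power = Φ(δ − 1.645) = Φ(1.931) = 0.9732.

Power ≈ 0.973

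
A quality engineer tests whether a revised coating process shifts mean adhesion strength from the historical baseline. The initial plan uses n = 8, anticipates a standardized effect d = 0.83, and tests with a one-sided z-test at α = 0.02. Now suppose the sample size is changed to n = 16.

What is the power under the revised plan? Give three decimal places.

With n = 16: δ = d·√n = 0.83 × √16 = 3.3200. Critical value z_{0.02} = 2.054.
Revised power = P(Z > 2.054 − δ) = Φ(1.266) = 0.8973.

Power ≈ 0.897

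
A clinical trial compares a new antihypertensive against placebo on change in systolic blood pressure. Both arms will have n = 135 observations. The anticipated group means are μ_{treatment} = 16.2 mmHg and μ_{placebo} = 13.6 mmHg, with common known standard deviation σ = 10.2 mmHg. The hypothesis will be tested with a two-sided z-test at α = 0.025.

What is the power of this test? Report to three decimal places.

Power ≈ 0.442

Standardized effect: d = |μ_{treatment} − μ_{placebo}| / σ = |16.2 − 13.6| / 10.2 = 0.2549
Noncentrality parameter: δ = d·√(n/2) = 0.2549 × √(135/2) = 2.0942
Critical value for a two-sided test at α = 0.025: z_{α/2} = 2.241.
Power = Φ(δ − 2.241) + Φ(−δ − 2.241) = Φ(-0.147) + Φ(-4.336) = 0.4415 + 0.0000 = 0.4415.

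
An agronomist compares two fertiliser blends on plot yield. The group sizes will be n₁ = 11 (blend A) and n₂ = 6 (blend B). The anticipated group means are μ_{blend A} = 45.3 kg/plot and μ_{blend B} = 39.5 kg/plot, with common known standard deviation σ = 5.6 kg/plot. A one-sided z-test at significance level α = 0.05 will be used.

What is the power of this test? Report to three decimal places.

Standardized effect: d = |μ_{blend A} − μ_{blend B}| / σ = |45.3 − 39.5| / 5.6 = 1.0357
Noncentrality parameter: δ = d / √(1/n₁ + 1/n₂) = 1.0357 / √(1/11 + 1/6) = 2.0407
Critical value for a one-sided test at α = 0.05: z_α = 1.645.
Power = Φ(δ − 1.645) = Φ(0.396) = 0.6539.

Power ≈ 0.654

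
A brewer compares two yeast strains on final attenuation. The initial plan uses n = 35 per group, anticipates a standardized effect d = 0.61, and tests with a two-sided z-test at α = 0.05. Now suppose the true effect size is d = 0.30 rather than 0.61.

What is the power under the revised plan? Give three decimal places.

Power ≈ 0.241

With d = 0.30: δ = d·√(n/2) = 0.30 × √(35/2) = 1.2550. Critical value z_{0.025} = 1.960.
Revised power = Φ(δ − 1.960) + Φ(−δ − 1.960) = Φ(-0.705) + Φ(-3.215) = 0.2404 + 0.0007 = 0.2411.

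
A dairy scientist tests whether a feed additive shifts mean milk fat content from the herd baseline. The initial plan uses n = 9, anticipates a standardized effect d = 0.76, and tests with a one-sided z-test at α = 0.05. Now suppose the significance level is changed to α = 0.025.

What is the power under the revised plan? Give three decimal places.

δ = d·√n = 0.76 × √9 = 2.2800 (unchanged). New critical value: z_{0.025} = 1.960.
Revised power = P(Z > 1.960 − δ) = Φ(0.320) = 0.6255.

Power ≈ 0.626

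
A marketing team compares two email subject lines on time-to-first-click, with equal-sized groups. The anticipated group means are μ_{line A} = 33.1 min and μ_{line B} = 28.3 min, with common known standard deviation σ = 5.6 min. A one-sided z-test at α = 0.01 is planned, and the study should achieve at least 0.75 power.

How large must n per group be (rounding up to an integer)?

n = 25 per group

Standardized effect: d = |μ_{line A} − μ_{line B}| / σ = |33.1 − 28.3| / 5.6 = 0.8571
Set Φ(δ − 2.326) = 0.75; then δ − 2.326 = Φ⁻¹(0.75) = 0.674, giving δ = 3.001.
δ = d·√(n/2) ⇒ n = 2(δ/d)² = 2 × (3.001 / 0.8571)² = 24.51.
Round up to the next whole unit.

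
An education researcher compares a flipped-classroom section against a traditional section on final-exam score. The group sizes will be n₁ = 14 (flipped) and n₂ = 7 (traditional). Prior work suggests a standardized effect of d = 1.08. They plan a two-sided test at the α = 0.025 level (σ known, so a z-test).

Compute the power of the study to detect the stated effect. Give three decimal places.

Noncentrality parameter: δ = d / √(1/n₁ + 1/n₂) = 1.08 / √(1/14 + 1/7) = 2.3331
Two-sided α = 0.025 → critical value z_{0.0125} = 2.241.
Power = Φ(δ − 2.241) + Φ(−δ − 2.241) = Φ(0.092) + Φ(-4.574) = 0.5365 + 0.0000 = 0.5365.

Power ≈ 0.537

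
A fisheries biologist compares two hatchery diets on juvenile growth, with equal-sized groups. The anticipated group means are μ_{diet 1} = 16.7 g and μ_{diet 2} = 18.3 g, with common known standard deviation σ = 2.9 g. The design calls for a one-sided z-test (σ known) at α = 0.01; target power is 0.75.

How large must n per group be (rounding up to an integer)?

n = 60 per group

Standardized effect: d = |μ_{diet 1} − μ_{diet 2}| / σ = |16.7 − 18.3| / 2.9 = 0.5517
For power 0.75 need Φ(δ − z_{0.01}) = 0.75, so δ = z_{0.01} + z_{0.25} = 2.326 + 0.674 = 3.001.
δ = d·√(n/2) ⇒ n = 2(δ/d)² = 2 × (3.001 / 0.5517)² = 59.17.
Rounding up, n = 60 per group.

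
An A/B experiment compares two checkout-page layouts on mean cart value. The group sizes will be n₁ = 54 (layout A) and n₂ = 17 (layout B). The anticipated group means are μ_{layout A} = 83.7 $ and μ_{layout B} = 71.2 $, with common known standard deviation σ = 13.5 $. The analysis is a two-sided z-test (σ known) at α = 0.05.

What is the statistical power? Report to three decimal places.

Power ≈ 0.915

Standardized effect: d = |μ_{layout A} − μ_{layout B}| / σ = |83.7 − 71.2| / 13.5 = 0.9259
Noncentrality parameter: δ = d / √(1/n₁ + 1/n₂) = 0.9259 / √(1/54 + 1/17) = 3.3294
Critical value for a two-sided test at α = 0.05: z_{α/2} = 1.960.
Power = Φ(δ − 1.960) + Φ(−δ − 1.960) = Φ(1.369) + Φ(-5.289) = 0.9146 + 0.0000 = 0.9146.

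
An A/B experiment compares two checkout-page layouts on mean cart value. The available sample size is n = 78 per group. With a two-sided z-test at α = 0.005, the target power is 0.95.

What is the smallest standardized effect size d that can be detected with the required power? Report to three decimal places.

d ≈ 0.713

Need Φ(δ − 2.807) = 0.95, so δ = 2.807 + 1.645 = 4.452.
(Lower-tail contribution to power is negligible for δ > 0.)
δ = d·√(n/2) ⇒ d = δ/√(n/2) = 4.452/√(78/2) = 0.7129.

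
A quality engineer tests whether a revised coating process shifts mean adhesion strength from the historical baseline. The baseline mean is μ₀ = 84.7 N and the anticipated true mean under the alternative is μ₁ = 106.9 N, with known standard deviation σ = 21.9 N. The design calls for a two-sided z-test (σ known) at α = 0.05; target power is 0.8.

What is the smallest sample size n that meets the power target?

Standardized effect: d = |μ₁ − μ₀| / σ = |106.9 − 84.7| / 21.9 = 1.0137
For power 0.8 need Φ(δ − z_{0.025}) = 0.8, so δ = z_{0.025} + z_{0.20} = 1.960 + 0.842 = 2.802.
(The Φ(−δ − z_{α/2}) term is vanishingly small for δ > 0 and is dropped in the standard sample-size formula.)
δ = d·√n ⇒ n = (δ/d)² = (2.802 / 1.0137)² = 7.64.
Round up to the next whole unit.

n = 8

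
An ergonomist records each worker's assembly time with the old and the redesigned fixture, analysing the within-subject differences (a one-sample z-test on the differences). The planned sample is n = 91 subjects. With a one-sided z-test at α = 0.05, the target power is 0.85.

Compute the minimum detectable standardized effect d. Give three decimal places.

Required noncentrality: δ = z_{0.05} + z_{0.15} = 1.645 + 1.036 = 2.681.
δ = d·√n ⇒ d = δ/√n = 2.681/√91 = 0.2811.

d ≈ 0.281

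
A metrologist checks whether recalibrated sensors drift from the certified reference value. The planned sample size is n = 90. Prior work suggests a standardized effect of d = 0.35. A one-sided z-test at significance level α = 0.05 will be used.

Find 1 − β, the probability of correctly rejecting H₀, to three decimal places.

Noncentrality parameter: δ = d·√n = 0.35 × √90 = 3.3204
Critical value for a one-sided test at α = 0.05: z_α = 1.645.
Power = Φ(δ − 1.645) = Φ(1.676) = 0.9531.

Power ≈ 0.953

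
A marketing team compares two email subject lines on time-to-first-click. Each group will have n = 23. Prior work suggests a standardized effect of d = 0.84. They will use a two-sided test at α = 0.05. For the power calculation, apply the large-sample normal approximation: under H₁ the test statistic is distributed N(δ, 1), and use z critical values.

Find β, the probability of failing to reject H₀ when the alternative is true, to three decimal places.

β ≈ 0.187

Noncentrality parameter: δ = d·√(n/2) = 0.84 × √(23/2) = 2.8486
Two-sided α = 0.05 → critical value z_{0.025} = 1.960.
Power = Φ(δ − 1.960) + Φ(−δ − 1.960) = Φ(0.889) + Φ(-4.809) = 0.8129 + 0.0000 = 0.8129.
Type II error: β = 1 − power = 1 − 0.8129 = 0.1871.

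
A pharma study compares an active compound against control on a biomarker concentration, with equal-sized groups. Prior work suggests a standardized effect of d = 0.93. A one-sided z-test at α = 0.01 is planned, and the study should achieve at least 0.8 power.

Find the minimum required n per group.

n = 24 per group

For power 0.8 need Φ(δ − z_{0.01}) = 0.8, so δ = z_{0.01} + z_{0.20} = 2.326 + 0.842 = 3.168.
δ = d·√(n/2) ⇒ n = 2(δ/d)² = 2 × (3.168 / 0.93)² = 23.21.
Rounding up, n = 24 per group.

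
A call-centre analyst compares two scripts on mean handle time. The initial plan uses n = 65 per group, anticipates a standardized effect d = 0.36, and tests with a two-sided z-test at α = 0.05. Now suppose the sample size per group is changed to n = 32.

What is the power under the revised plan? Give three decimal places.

With n = 32 per group: δ = d·√(n/2) = 0.36 × √(32/2) = 1.4400. Critical value z_{0.025} = 1.960.
Revised power = Φ(δ − 1.960) + Φ(−δ − 1.960) = Φ(-0.520) + Φ(-3.400) = 0.3015 + 0.0003 = 0.3019.

Power ≈ 0.302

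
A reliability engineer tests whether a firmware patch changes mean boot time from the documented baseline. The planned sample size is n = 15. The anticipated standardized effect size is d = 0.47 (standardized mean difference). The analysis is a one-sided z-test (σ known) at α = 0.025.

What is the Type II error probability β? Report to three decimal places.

β ≈ 0.556

Noncentrality parameter: δ = d·√n = 0.47 × √15 = 1.8203
Critical value for a one-sided test at α = 0.025: z_α = 1.960.
Power = P(Z > 1.960 − δ) = Φ(-0.140) = 0.4445.
Type II error: β = 1 − power = 1 − 0.4445 = 0.5555.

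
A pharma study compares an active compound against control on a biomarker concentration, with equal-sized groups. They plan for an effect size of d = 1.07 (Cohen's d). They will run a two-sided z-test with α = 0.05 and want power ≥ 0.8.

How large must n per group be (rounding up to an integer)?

n = 14 per group

Set Φ(δ − 1.960) = 0.8; then δ − 1.960 = Φ⁻¹(0.8) = 0.842, giving δ = 2.802.
(For δ > 0 the lower-tail rejection region contributes negligibly to power, so the one-term inversion is standard.)
δ = d·√(n/2) ⇒ n = 2(δ/d)² = 2 × (2.802 / 1.07)² = 13.71.
Round up to the next whole unit.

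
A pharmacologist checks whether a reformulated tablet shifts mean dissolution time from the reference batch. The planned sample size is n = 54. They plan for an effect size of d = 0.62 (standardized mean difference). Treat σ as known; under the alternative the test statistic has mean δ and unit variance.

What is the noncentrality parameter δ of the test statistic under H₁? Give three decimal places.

The noncentrality parameter scales effect size by the design's sample-size factor: δ = d·√n = 0.62 × √54 = 4.5561

δ ≈ 4.556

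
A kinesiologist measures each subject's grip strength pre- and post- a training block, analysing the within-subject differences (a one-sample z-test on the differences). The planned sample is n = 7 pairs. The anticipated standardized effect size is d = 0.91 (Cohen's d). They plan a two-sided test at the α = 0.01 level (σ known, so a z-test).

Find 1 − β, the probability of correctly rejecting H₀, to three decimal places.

Noncentrality parameter: λ = d·√n = 0.91 × √7 = 2.4076
Two-sided α = 0.01 → critical value z_{0.005} = 2.576.
Power = Φ(λ − 2.576) + Φ(−λ − 2.576) = Φ(-0.168) + Φ(-4.983) = 0.4332 + 0.0000 = 0.4332.

Power ≈ 0.433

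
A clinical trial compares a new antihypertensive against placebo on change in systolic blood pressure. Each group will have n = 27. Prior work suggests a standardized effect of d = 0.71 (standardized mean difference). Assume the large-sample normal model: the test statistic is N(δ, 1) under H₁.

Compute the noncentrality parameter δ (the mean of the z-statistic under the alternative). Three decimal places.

δ ≈ 2.609

δ = d·√(n/2) = 0.71 × √(27/2) = 2.6087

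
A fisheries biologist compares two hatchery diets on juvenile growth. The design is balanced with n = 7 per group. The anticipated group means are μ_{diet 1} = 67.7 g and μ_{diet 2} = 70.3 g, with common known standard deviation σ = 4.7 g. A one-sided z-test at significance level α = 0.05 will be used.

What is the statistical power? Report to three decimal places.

Power ≈ 0.271

Standardized effect: d = |μ_{diet 1} − μ_{diet 2}| / σ = |67.7 − 70.3| / 4.7 = 0.5532
Noncentrality parameter: δ = d·√(n/2) = 0.5532 × √(7/2) = 1.0349
One-sided α = 0.05 → critical value z_{0.05} = 1.645.
Power = P(Z > 1.645 − δ) = Φ(-0.610) = 0.2710.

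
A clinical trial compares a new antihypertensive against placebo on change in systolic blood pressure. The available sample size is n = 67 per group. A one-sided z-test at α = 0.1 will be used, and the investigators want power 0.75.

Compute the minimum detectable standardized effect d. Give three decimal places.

d ≈ 0.338

Required noncentrality: δ = z_{0.1} + z_{0.25} = 1.282 + 0.674 = 1.956.
δ = d·√(n/2) ⇒ d = δ/√(n/2) = 1.956/√(67/2) = 0.3380.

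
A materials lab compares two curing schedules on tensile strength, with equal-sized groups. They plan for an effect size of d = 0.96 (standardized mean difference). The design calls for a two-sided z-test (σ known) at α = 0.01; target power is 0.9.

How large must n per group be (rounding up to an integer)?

Set Φ(δ − 2.576) = 0.9; then δ − 2.576 = Φ⁻¹(0.9) = 1.282, giving δ = 3.857.
(The Φ(−δ − z_{α/2}) term is vanishingly small for δ > 0 and is dropped in the standard sample-size formula.)
δ = d·√(n/2) ⇒ n = 2(δ/d)² = 2 × (3.857 / 0.96)² = 32.29.
Round up to the next whole unit.

n = 33 per group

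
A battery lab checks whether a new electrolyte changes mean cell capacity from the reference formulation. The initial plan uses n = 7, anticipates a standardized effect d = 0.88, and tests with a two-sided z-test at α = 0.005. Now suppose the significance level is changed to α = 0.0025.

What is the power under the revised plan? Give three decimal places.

δ = d·√n = 0.88 × √7 = 2.3283 (unchanged). New critical value: z_{0.0013} = 3.023.
Revised power = Φ(δ − 3.023) + Φ(−δ − 3.023) = Φ(-0.695) + Φ(-5.352) = 0.2435 + 0.0000 = 0.2435.

Power ≈ 0.244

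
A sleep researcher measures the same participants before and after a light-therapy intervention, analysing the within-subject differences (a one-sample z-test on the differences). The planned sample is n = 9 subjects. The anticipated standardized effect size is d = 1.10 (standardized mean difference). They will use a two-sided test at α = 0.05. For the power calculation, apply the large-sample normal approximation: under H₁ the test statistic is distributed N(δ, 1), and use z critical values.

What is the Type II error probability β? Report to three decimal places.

β ≈ 0.090

Noncentrality parameter: δ = d·√n = 1.10 × √9 = 3.3000
Critical value for a two-sided test at α = 0.05: z_{α/2} = 1.960.
Power = Φ(δ − 1.960) + Φ(−δ − 1.960) = Φ(1.340) + Φ(-5.260) = 0.9099 + 0.0000 = 0.9099.
Type II error: β = 1 − power = 1 − 0.9099 = 0.0901.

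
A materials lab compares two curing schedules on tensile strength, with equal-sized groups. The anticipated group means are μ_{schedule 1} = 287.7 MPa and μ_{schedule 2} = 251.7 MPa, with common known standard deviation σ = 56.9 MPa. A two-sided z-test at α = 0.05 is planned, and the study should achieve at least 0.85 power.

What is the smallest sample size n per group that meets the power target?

n = 45 per group

Standardized effect: d = |μ_{schedule 1} − μ_{schedule 2}| / σ = |287.7 − 251.7| / 56.9 = 0.6327
For power 0.85 need Φ(δ − z_{0.025}) = 0.85, so δ = z_{0.025} + z_{0.15} = 1.960 + 1.036 = 2.996.
(Ignoring the negligible lower-tail rejection probability gives the usual closed-form inversion.)
δ = d·√(n/2) ⇒ n = 2(δ/d)² = 2 × (2.996 / 0.6327)² = 44.86.
Round up to the next whole unit.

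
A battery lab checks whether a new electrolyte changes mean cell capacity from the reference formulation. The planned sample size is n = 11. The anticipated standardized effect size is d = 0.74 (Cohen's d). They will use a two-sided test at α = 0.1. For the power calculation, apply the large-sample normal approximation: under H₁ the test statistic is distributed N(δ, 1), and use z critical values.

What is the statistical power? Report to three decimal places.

Power ≈ 0.791

Noncentrality parameter: λ = d·√n = 0.74 × √11 = 2.4543
Two-sided α = 0.1 → critical value z_{0.05} = 1.645.
Power = Φ(λ − 1.645) + Φ(−λ − 1.645) = Φ(0.809) + Φ(-4.099) = 0.7909 + 0.0000 = 0.7909.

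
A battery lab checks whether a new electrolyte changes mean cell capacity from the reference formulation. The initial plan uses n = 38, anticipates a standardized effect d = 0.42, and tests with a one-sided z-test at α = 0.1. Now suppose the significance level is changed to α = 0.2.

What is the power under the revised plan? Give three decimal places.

Power ≈ 0.960

δ = d·√n = 0.42 × √38 = 2.5891 (unchanged). New critical value: z_{0.2} = 0.842.
Revised power = P(Z > 0.842 − δ) = Φ(1.747) = 0.9597.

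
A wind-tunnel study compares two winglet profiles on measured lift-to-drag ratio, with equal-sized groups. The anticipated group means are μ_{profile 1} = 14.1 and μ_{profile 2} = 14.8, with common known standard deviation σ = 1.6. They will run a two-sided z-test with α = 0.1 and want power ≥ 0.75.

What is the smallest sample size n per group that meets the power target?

Standardized effect: d = |μ_{profile 1} − μ_{profile 2}| / σ = |14.1 − 14.8| / 1.6 = 0.4375
For power 0.75 need Φ(δ − z_{0.05}) = 0.75, so δ = z_{0.05} + z_{0.25} = 1.645 + 0.674 = 2.319.
(The Φ(−δ − z_{α/2}) term is vanishingly small for δ > 0 and is dropped in the standard sample-size formula.)
δ = d·√(n/2) ⇒ n = 2(δ/d)² = 2 × (2.319 / 0.4375)² = 56.21.
Rounding up, n = 57 per group.

n = 57 per group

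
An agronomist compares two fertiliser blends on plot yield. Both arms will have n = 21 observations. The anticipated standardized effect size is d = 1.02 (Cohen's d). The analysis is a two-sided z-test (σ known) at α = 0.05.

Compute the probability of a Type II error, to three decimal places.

β ≈ 0.089

Noncentrality parameter: δ = d·√(n/2) = 1.02 × √(21/2) = 3.3052
Critical value for a two-sided test at α = 0.05: z_{α/2} = 1.960.
Power = Φ(δ − 1.960) + Φ(−δ − 1.960) = Φ(1.345) + Φ(-5.265) = 0.9107 + 0.0000 = 0.9107.
Type II error: β = 1 − power = 1 − 0.9107 = 0.0893.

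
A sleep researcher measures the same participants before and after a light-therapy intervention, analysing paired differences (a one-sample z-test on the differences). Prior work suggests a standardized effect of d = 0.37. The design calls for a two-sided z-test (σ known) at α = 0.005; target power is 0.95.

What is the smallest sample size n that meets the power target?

Set Φ(δ − 2.807) = 0.95; then δ − 2.807 = Φ⁻¹(0.95) = 1.645, giving δ = 4.452.
(For δ > 0 the lower-tail rejection region contributes negligibly to power, so the one-term inversion is standard.)
δ = d·√n ⇒ n = (δ/d)² = (4.452 / 0.37)² = 144.77.
Rounding up, n = 145.

n = 145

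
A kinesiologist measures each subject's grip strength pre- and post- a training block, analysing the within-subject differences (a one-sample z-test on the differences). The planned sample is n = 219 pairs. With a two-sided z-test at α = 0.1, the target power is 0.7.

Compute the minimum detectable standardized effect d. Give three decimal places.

d ≈ 0.147

Need Φ(δ − 1.645) = 0.7, so δ = 1.645 + 0.524 = 2.169.
(The second rejection-region term Φ(−δ − z_{α/2}) is negligible and dropped.)
δ = d·√n ⇒ d = δ/√n = 2.169/√219 = 0.1466.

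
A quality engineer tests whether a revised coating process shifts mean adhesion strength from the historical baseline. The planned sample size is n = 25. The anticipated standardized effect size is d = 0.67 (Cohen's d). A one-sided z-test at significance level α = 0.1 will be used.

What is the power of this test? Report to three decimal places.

Noncentrality parameter: δ = d·√n = 0.67 × √25 = 3.3500
Critical value for a one-sided test at α = 0.1: z_α = 1.282.
Power = Φ(δ − 1.282) = Φ(2.068) = 0.9807.

Power ≈ 0.981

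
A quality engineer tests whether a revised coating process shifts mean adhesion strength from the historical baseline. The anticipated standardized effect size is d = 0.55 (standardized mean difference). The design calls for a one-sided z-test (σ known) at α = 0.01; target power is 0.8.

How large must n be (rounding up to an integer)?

Set Φ(δ − 2.326) = 0.8; then δ − 2.326 = Φ⁻¹(0.8) = 0.842, giving δ = 3.168.
δ = d·√n ⇒ n = (δ/d)² = (3.168 / 0.55)² = 33.18.
Round up to the next whole unit.

n = 34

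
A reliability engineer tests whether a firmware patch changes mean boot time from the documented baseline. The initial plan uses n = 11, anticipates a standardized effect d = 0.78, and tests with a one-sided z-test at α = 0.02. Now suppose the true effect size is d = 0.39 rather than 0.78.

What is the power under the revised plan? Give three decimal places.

Power ≈ 0.224

With d = 0.39: δ = d·√n = 0.39 × √11 = 1.2935. Critical value z_{0.02} = 2.054.
Revised power = Φ(δ − 2.054) = Φ(-0.760) = 0.2235.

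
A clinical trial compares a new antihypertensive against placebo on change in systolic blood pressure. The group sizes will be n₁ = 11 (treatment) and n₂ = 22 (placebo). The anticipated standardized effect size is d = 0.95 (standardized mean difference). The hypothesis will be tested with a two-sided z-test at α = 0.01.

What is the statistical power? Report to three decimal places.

Noncentrality parameter: δ = d / √(1/n₁ + 1/n₂) = 0.95 / √(1/11 + 1/22) = 2.5726
Critical value for a two-sided test at α = 0.01: z_{α/2} = 2.576.
Power = Φ(δ − 2.576) + Φ(−δ − 2.576) = Φ(-0.003) + Φ(-5.148) = 0.4987 + 0.0000 = 0.4987.

Power ≈ 0.499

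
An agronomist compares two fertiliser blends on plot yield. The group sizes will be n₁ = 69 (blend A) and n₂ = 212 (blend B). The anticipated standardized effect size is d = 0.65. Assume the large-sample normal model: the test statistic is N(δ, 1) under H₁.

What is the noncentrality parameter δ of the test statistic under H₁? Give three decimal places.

δ = d / √(1/n₁ + 1/n₂) = 0.65 / √(1/69 + 1/212) = 4.6898

δ ≈ 4.690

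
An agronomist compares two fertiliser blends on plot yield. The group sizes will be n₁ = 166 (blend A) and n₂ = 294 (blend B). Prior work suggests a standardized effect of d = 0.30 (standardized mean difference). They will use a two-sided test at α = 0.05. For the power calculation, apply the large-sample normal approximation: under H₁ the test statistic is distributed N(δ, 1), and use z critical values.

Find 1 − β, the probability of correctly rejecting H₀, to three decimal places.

Power ≈ 0.871

Noncentrality parameter: δ = d / √(1/n₁ + 1/n₂) = 0.30 / √(1/166 + 1/294) = 3.0901
Two-sided α = 0.05 → critical value z_{0.025} = 1.960.
Power = Φ(δ − 1.960) + Φ(−δ − 1.960) = Φ(1.130) + Φ(-5.050) = 0.8708 + 0.0000 = 0.8708.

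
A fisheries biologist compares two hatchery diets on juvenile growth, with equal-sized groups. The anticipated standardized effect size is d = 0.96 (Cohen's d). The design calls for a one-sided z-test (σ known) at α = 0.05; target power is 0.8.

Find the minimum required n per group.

For power 0.8 need Φ(δ − z_{0.05}) = 0.8, so δ = z_{0.05} + z_{0.20} = 1.645 + 0.842 = 2.486.
δ = d·√(n/2) ⇒ n = 2(δ/d)² = 2 × (2.486 / 0.96)² = 13.42.
Round up to the next whole unit.

n = 14 per group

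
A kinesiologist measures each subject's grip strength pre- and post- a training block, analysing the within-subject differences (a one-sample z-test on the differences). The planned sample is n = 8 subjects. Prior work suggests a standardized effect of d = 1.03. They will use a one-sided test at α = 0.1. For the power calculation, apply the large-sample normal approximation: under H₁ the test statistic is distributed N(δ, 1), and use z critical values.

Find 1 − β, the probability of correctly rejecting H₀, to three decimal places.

Power ≈ 0.949

Noncentrality parameter: δ = d·√n = 1.03 × √8 = 2.9133
One-sided α = 0.1 → critical value z_{0.1} = 1.282.
Power = P(Z > 1.282 − δ) = Φ(1.632) = 0.9486.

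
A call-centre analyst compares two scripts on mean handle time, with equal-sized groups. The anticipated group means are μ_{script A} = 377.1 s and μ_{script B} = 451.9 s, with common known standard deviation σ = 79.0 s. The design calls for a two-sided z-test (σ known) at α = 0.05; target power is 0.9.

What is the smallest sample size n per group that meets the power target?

n = 24 per group

Standardized effect: d = |μ_{script A} − μ_{script B}| / σ = |377.1 − 451.9| / 79.0 = 0.9468
For power 0.9 need Φ(δ − z_{0.025}) = 0.9, so δ = z_{0.025} + z_{0.10} = 1.960 + 1.282 = 3.242.
(Ignoring the negligible lower-tail rejection probability gives the usual closed-form inversion.)
δ = d·√(n/2) ⇒ n = 2(δ/d)² = 2 × (3.242 / 0.9468)² = 23.44.
Round up to the next whole unit.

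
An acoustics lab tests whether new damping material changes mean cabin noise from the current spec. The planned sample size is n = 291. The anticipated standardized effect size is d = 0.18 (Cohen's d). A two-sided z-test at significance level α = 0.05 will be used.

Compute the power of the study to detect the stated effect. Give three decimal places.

Noncentrality parameter: δ = d·√n = 0.18 × √291 = 3.0706
Critical value for a two-sided test at α = 0.05: z_{α/2} = 1.960.
Power = Φ(δ − 1.960) + Φ(−δ − 1.960) = Φ(1.111) + Φ(-5.031) = 0.8666 + 0.0000 = 0.8666.

Power ≈ 0.867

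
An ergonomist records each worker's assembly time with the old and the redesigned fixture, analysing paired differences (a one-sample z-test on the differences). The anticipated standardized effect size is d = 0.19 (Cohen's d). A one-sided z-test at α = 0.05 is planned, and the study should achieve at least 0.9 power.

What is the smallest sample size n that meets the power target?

n = 238

Set Φ(δ − 1.645) = 0.9; then δ − 1.645 = Φ⁻¹(0.9) = 1.282, giving δ = 2.926.
δ = d·√n ⇒ n = (δ/d)² = (2.926 / 0.19)² = 237.23.
Rounding up, n = 238.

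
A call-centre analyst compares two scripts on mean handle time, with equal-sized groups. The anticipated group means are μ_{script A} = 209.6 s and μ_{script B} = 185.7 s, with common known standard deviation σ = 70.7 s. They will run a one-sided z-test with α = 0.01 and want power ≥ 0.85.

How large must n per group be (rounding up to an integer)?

Standardized effect: d = |μ_{script A} − μ_{script B}| / σ = |209.6 − 185.7| / 70.7 = 0.3380
Set Φ(δ − 2.326) = 0.85; then δ − 2.326 = Φ⁻¹(0.85) = 1.036, giving δ = 3.363.
δ = d·√(n/2) ⇒ n = 2(δ/d)² = 2 × (3.363 / 0.3380)² = 197.91.
Rounding up, n = 198 per group.

n = 198 per group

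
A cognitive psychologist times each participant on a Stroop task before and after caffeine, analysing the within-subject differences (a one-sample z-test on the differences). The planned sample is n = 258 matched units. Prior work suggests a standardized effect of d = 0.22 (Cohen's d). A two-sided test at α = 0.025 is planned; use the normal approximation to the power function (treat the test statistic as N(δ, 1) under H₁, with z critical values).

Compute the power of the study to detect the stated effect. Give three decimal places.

Noncentrality parameter: λ = d·√n = 0.22 × √258 = 3.5337
Critical value for a two-sided test at α = 0.025: z_{α/2} = 2.241.
Power = Φ(λ − 2.241) + Φ(−λ − 2.241) = Φ(1.292) + Φ(-5.775) = 0.9019 + 0.0000 = 0.9019.

Power ≈ 0.902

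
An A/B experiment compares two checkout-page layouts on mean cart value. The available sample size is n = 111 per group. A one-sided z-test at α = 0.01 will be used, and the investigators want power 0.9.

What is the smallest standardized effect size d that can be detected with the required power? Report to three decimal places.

d ≈ 0.484

Need Φ(δ − 2.326) = 0.9, so δ = 2.326 + 1.282 = 3.608.
δ = d·√(n/2) ⇒ d = δ/√(n/2) = 3.608/√(111/2) = 0.4843.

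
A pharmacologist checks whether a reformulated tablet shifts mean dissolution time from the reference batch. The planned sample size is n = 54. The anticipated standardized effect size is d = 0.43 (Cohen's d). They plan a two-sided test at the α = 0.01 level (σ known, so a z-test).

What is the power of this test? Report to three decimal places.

Power ≈ 0.720

Noncentrality parameter: δ = d·√n = 0.43 × √54 = 3.1598
Critical value for a two-sided test at α = 0.01: z_{α/2} = 2.576.
Power = Φ(δ − 2.576) + Φ(−δ − 2.576) = Φ(0.584) + Φ(-5.736) = 0.7204 + 0.0000 = 0.7204.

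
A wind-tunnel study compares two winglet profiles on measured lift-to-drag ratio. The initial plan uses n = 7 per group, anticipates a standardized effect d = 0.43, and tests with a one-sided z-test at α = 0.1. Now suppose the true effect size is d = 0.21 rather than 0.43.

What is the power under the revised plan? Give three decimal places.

Power ≈ 0.187

With d = 0.21: δ = d·√(n/2) = 0.21 × √(7/2) = 0.3929. Critical value z_{0.1} = 1.282.
Revised power = P(Z > 1.282 − δ) = Φ(-0.889) = 0.1871.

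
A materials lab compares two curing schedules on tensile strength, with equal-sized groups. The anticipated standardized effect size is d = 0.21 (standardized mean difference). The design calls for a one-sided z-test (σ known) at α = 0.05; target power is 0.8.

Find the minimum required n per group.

For power 0.8 need Φ(δ − z_{0.05}) = 0.8, so δ = z_{0.05} + z_{0.20} = 1.645 + 0.842 = 2.486.
δ = d·√(n/2) ⇒ n = 2(δ/d)² = 2 × (2.486 / 0.21)² = 280.39.
Rounding up, n = 281 per group.

n = 281 per group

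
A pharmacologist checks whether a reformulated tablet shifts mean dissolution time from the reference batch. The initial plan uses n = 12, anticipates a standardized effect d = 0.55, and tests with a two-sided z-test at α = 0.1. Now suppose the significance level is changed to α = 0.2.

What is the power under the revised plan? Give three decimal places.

δ = d·√n = 0.55 × √12 = 1.9053 (unchanged). New critical value: z_{0.1} = 1.282.
Revised power = Φ(δ − 1.282) + Φ(−δ − 1.282) = Φ(0.624) + Φ(-3.187) = 0.7336 + 0.0007 = 0.7343.

Power ≈ 0.734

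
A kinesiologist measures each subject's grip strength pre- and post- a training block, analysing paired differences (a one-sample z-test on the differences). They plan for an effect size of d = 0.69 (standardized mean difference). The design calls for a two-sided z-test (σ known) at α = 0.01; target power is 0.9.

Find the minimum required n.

Set Φ(δ − 2.576) = 0.9; then δ − 2.576 = Φ⁻¹(0.9) = 1.282, giving δ = 3.857.
(The Φ(−δ − z_{α/2}) term is vanishingly small for δ > 0 and is dropped in the standard sample-size formula.)
δ = d·√n ⇒ n = (δ/d)² = (3.857 / 0.69)² = 31.25.
Rounding up, n = 32.

n = 32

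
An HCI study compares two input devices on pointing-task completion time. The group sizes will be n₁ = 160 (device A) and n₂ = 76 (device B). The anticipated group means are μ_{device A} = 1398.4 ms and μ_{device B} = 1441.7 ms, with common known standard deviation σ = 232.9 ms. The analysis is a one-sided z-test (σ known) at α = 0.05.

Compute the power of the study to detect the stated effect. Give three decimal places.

Power ≈ 0.378

Standardized effect: d = |μ_{device A} − μ_{device B}| / σ = |1398.4 − 1441.7| / 232.9 = 0.1859
Noncentrality parameter: δ = d / √(1/n₁ + 1/n₂) = 0.1859 / √(1/160 + 1/76) = 1.3345
One-sided α = 0.05 → critical value z_{0.05} = 1.645.
Power = Φ(δ − 1.645) = Φ(-0.310) = 0.3782.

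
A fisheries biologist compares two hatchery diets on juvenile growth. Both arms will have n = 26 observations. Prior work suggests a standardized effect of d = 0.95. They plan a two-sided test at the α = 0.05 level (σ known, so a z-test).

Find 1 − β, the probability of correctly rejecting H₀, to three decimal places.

Power ≈ 0.929

Noncentrality parameter: δ = d·√(n/2) = 0.95 × √(26/2) = 3.4253
Critical value for a two-sided test at α = 0.05: z_{α/2} = 1.960.
Power = Φ(δ − 1.960) + Φ(−δ − 1.960) = Φ(1.465) + Φ(-5.385) = 0.9286 + 0.0000 = 0.9286.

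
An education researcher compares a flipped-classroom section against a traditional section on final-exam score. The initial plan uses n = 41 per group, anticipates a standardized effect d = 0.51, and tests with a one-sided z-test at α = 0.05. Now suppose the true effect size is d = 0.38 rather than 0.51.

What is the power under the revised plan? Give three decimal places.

With d = 0.38: δ = d·√(n/2) = 0.38 × √(41/2) = 1.7205. Critical value z_{0.05} = 1.645.
Revised power = Φ(δ − 1.645) = Φ(0.076) = 0.5302.

Power ≈ 0.530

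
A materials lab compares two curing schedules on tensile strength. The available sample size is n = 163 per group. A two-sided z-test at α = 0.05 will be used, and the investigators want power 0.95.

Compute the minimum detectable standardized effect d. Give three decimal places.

d ≈ 0.399

Need Φ(δ − 1.960) = 0.95, so δ = 1.960 + 1.645 = 3.605.
(The second rejection-region term Φ(−δ − z_{α/2}) is negligible and dropped.)
δ = d·√(n/2) ⇒ d = δ/√(n/2) = 3.605/√(163/2) = 0.3993.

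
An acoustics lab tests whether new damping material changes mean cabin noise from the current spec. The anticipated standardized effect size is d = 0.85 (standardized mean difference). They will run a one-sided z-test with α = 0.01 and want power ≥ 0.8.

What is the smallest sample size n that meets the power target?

For power 0.8 need Φ(δ − z_{0.01}) = 0.8, so δ = z_{0.01} + z_{0.20} = 2.326 + 0.842 = 3.168.
δ = d·√n ⇒ n = (δ/d)² = (3.168 / 0.85)² = 13.89.
Rounding up, n = 14.

n = 14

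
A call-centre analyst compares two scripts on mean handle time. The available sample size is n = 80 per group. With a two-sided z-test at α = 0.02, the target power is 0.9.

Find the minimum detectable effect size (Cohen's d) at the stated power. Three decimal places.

Required noncentrality: δ = z_{0.01} + z_{0.10} = 2.326 + 1.282 = 3.608.
(The second rejection-region term Φ(−δ − z_{α/2}) is negligible and dropped.)
δ = d·√(n/2) ⇒ d = δ/√(n/2) = 3.608/√(80/2) = 0.5705.

d ≈ 0.570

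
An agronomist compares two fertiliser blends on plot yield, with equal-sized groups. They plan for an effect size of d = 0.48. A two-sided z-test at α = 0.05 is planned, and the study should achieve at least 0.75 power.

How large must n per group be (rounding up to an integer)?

n = 61 per group

For power 0.75 need Φ(δ − z_{0.025}) = 0.75, so δ = z_{0.025} + z_{0.25} = 1.960 + 0.674 = 2.634.
(Ignoring the negligible lower-tail rejection probability gives the usual closed-form inversion.)
δ = d·√(n/2) ⇒ n = 2(δ/d)² = 2 × (2.634 / 0.48)² = 60.25.
Round up to the next whole unit.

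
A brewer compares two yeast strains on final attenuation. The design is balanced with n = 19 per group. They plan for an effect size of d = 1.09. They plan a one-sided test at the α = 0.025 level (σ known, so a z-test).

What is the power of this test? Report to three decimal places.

Power ≈ 0.919

Noncentrality parameter: δ = d·√(n/2) = 1.09 × √(19/2) = 3.3596
Critical value for a one-sided test at α = 0.025: z_α = 1.960.
Power = Φ(δ − 1.960) = Φ(1.400) = 0.9192.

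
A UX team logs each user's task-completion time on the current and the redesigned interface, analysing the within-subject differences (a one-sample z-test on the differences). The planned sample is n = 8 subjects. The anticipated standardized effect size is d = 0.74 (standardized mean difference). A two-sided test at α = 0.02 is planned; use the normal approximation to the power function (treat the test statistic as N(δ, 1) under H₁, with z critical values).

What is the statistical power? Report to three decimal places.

Noncentrality parameter: δ = d·√n = 0.74 × √8 = 2.0930
Two-sided α = 0.02 → critical value z_{0.01} = 2.326.
Power = Φ(δ − 2.326) + Φ(−δ − 2.326) = Φ(-0.233) + Φ(-4.419) = 0.4078 + 0.0000 = 0.4078.

Power ≈ 0.408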